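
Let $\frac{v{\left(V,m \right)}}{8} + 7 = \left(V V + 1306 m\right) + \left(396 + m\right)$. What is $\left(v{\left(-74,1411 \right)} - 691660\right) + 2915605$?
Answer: $17024281$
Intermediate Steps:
$v{\left(V,m \right)} = 3112 + 8 V^{2} + 10456 m$ ($v{\left(V,m \right)} = -56 + 8 \left(\left(V V + 1306 m\right) + \left(396 + m\right)\right) = -56 + 8 \left(\left(V^{2} + 1306 m\right) + \left(396 + m\right)\right) = -56 + 8 \left(396 + V^{2} + 1307 m\right) = -56 + \left(3168 + 8 V^{2} + 10456 m\right) = 3112 + 8 V^{2} + 10456 m$)
$\left(v{\left(-74,1411 \right)} - 691660\right) + 2915605 = \left(\left(3112 + 8 \left(-74\right)^{2} + 10456 \cdot 1411\right) - 691660\right) + 2915605 = \left(\left(3112 + 8 \cdot 5476 + 14753416\right) - 691660\right) + 2915605 = \left(\left(3112 + 43808 + 14753416\right) - 691660\right) + 2915605 = \left(14800336 - 691660\right) + 2915605 = 14108676 + 2915605 = 17024281$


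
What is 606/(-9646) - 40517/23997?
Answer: -202684582/115737531 ≈ -1.7512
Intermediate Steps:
606/(-9646) - 40517/23997 = 606*(-1/9646) - 40517*1/23997 = -303/4823 - 40517/23997 = -202684582/115737531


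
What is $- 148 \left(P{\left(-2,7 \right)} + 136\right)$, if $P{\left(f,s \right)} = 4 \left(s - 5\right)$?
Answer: $-21312$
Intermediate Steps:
$P{\left(f,s \right)} = -20 + 4 s$ ($P{\left(f,s \right)} = 4 \left(-5 + s\right) = -20 + 4 s$)
$- 148 \left(P{\left(-2,7 \right)} + 136\right) = - 148 \left(\left(-20 + 4 \cdot 7\right) + 136\right) = - 148 \left(\left(-20 + 28\right) + 136\right) = - 148 \left(8 + 136\right) = \left(-148\right) 144 = -21312$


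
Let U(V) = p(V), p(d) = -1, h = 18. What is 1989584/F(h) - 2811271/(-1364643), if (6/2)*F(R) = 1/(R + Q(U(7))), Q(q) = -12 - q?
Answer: 57016512260023/1364643 ≈ 4.1781e+7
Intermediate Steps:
U(V) = -1
F(R) = 1/(3*(-11 + R)) (F(R) = 1/(3*(R + (-12 - 1*(-1)))) = 1/(3*(R + (-12 + 1))) = 1/(3*(R - 11)) = 1/(3*(-11 + R)))
1989584/F(h) - 2811271/(-1364643) = 1989584/((1/(3*(-11 + 18)))) - 2811271/(-1364643) = 1989584/(((⅓)/7)) - 2811271*(-1/1364643) = 1989584/(((⅓)*(⅐))) + 2811271/1364643 = 1989584/(1/21) + 2811271/1364643 = 1989584*21 + 2811271/1364643 = 41781264 + 2811271/1364643 = 57016512260023/1364643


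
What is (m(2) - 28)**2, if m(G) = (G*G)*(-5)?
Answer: 2304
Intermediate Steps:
m(G) = -5*G**2 (m(G) = G**2*(-5) = -5*G**2)
(m(2) - 28)**2 = (-5*2**2 - 28)**2 = (-5*4 - 28)**2 = (-20 - 28)**2 = (-48)**2 = 2304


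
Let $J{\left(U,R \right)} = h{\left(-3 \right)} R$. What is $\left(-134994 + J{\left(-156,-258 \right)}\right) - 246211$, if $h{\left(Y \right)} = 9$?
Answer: $-383527$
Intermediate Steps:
$J{\left(U,R \right)} = 9 R$
$\left(-134994 + J{\left(-156,-258 \right)}\right) - 246211 = \left(-134994 + 9 \left(-258\right)\right) - 246211 = \left(-134994 - 2322\right) - 246211 = -137316 - 246211 = -383527$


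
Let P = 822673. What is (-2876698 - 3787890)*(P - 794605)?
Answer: -187061655984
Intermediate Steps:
(-2876698 - 3787890)*(P - 794605) = (-2876698 - 3787890)*(822673 - 794605) = -6664588*28068 = -187061655984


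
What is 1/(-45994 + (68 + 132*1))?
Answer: -1/45794 ≈ -2.1837e-5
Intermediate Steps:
1/(-45994 + (68 + 132*1)) = 1/(-45994 + (68 + 132)) = 1/(-45994 + 200) = 1/(-45794) = -1/45794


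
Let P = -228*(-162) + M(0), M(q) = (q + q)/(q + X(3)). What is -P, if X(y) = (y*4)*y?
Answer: -36936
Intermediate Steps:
X(y) = 4*y² (X(y) = (4*y)*y = 4*y²)
M(q) = 2*q/(36 + q) (M(q) = (q + q)/(q + 4*3²) = (2*q)/(q + 4*9) = (2*q)/(q + 36) = (2*q)/(36 + q) = 2*q/(36 + q))
P = 36936 (P = -228*(-162) + 2*0/(36 + 0) = 36936 + 2*0/36 = 36936 + 2*0*(1/36) = 36936 + 0 = 36936)
-P = -1*36936 = -36936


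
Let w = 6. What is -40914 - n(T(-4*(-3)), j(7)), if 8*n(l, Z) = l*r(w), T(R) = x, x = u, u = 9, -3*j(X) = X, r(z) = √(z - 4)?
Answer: -40914 - 9*√2/8 ≈ -40916.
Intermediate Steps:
r(z) = √(-4 + z)
j(X) = -X/3
x = 9
T(R) = 9
n(l, Z) = l*√2/8 (n(l, Z) = (l*√(-4 + 6))/8 = (l*√2)/8 = l*√2/8)
-40914 - n(T(-4*(-3)), j(7)) = -40914 - 9*√2/8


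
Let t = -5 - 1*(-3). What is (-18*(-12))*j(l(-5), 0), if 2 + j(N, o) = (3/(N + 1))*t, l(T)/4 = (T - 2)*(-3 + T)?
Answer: -10944/25 ≈ -437.76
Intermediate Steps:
l(T) = 4*(-3 + T)*(-2 + T) (l(T) = 4*((T - 2)*(-3 + T)) = 4*((-2 + T)*(-3 + T)) = 4*((-3 + T)*(-2 + T)) = 4*(-3 + T)*(-2 + T))
t = -2 (t = -5 + 3 = -2)
j(N, o) = -2 - 6/(1 + N) (j(N, o) = -2 + (3/(N + 1))*(-2) = -2 + (3/(1 + N))*(-2) = -2 - 6/(1 + N))
(-18*(-12))*j(l(-5), 0) = (-18*(-12))*(2*(-4 - (24 - 20*(-5) + 4*(-5)²))/(1 + (24 - 20*(-5) + 4*(-5)²))) = 216*(2*(-4 - (24 + 100 + 4*25))/(1 + (24 + 100 + 4*25))) = 216*(2*(-4 - (24 + 100 + 100))/(1 + (24 + 100 + 100))) = 216*(2*(-4 - 1*224)/(1 + 224)) = 216*(2*(-4 - 224)/225) = 216*(2*(1/225)*(-228)) = 216*(-152/75) = -10944/25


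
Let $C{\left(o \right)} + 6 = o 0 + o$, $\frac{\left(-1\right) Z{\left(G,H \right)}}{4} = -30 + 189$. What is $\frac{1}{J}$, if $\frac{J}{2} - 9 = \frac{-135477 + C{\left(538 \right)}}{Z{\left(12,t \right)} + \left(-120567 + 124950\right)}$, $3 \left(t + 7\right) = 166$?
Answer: $- \frac{3747}{202444} \approx -0.018509$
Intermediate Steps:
$t = \frac{145}{3}$ ($t = -7 + \frac{1}{3} \cdot 166 = -7 + \frac{166}{3} = \frac{145}{3} \approx 48.333$)
$Z{\left(G,H \right)} = -636$ ($Z{\left(G,H \right)} = - 4 \left(-30 + 189\right) = \left(-4\right) 159 = -636$)
$C{\left(o \right)} = -6 + o$ ($C{\left(o \right)} = -6 + \left(o 0 + o\right) = -6 + \left(0 + o\right) = -6 + o$)
$J = - \frac{202444}{3747}$ ($J = 18 + 2 \frac{-135477 + \left(-6 + 538\right)}{-636 + \left(-120567 + 124950\right)} = 18 + 2 \frac{-135477 + 532}{-636 + 4383} = 18 + 2 \left(- \frac{134945}{3747}\right) = 18 - \frac{269890}{3747} = - \frac{202444}{3747} \approx -54.028$)
$\frac{1}{J} = \frac{1}{- \frac{202444}{3747}} = - \frac{3747}{202444}$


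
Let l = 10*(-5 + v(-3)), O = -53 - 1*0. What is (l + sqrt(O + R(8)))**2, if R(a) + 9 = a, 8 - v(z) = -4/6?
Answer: 11614/9 + 220*I*sqrt(6) ≈ 1290.4 + 538.89*I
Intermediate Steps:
v(z) = 26/3 (v(z) = 8 - (-4)/6 = 8 - 1*(-2/3) = 8 + 2/3 = 26/3)
O = -53 (O = -53 + 0 = -53)
R(a) = -9 + a
l = 110/3 (l = 10*(-5 + 26/3) = 10*(11/3) = 110/3 ≈ 36.667)
(l + sqrt(O + R(8)))**2 = (110/3 + sqrt(-53 + (-9 + 8)))**2 = (110/3 + sqrt(-53 - 1))**2 = (110/3 + sqrt(-54))**2 = (110/3 + 3*I*sqrt(6))**2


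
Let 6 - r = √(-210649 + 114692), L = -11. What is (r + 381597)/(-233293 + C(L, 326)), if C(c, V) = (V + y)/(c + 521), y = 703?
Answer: -64872510/39659467 + 170*I*√95957/39659467 ≈ -1.6357 + 0.0013278*I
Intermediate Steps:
C(c, V) = (703 + V)/(521 + c) (C(c, V) = (V + 703)/(c + 521) = (703 + V)/(521 + c))
r = 6 - I*√95957 (r = 6 - √(-210649 + 114692) = 6 - √(-95957) = 6 - I*√95957 ≈ 6.0 - 309.77*I)
(r + 381597)/(-233293 + C(L, 326)) = ((6 - I*√95957) + 381597)/(-233293 + (703 + 326)/(521 - 11)) = (381603 - I*√95957)/(-233293 + 1029/510) = (381603 - I*√95957)/(-233293 + (1/510)*1029) = (381603 - I*√95957)/(-233293 + 343/170) = (381603 - I*√95957)/(-39659467/170) = (381603 - I*√95957)*(-170/39659467) = -64872510/39659467 + 170*I*√95957/39659467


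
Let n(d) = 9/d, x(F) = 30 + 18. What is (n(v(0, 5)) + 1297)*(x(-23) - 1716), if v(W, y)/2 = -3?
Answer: -2160894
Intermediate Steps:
v(W, y) = -6 (v(W, y) = 2*(-3) = -6)
x(F) = 48
(n(v(0, 5)) + 1297)*(x(-23) - 1716) = (9/(-6) + 1297)*(48 - 1716) = (9*(-1/6) + 1297)*(-1668) = (-3/2 + 1297)*(-1668) = (2591/2)*(-1668) = -2160894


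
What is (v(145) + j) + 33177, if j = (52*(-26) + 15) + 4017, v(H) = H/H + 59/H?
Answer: 5199469/145 ≈ 35858.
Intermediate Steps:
v(H) = 1 + 59/H
j = 2680 (j = (-1352 + 15) + 4017 = -1337 + 4017 = 2680)
(v(145) + j) + 33177 = ((59 + 145)/145 + 2680) + 33177 = ((1/145)*204 + 2680) + 33177 = (204/145 + 2680) + 33177 = 388804/145 + 33177 = 5199469/145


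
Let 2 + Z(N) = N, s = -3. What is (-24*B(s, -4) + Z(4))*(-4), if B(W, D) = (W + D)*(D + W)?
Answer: 4696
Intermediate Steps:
Z(N) = -2 + N
B(W, D) = (D + W)² (B(W, D) = (D + W)*(D + W) = (D + W)²)
(-24*B(s, -4) + Z(4))*(-4) = (-24*(-4 - 3)² + (-2 + 4))*(-4) = (-24*(-7)² + 2)*(-4) = (-24*49 + 2)*(-4) = (-1176 + 2)*(-4) = -1174*(-4) = 4696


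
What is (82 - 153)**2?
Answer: 5041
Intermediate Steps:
(82 - 153)**2 = (-71)**2 = 5041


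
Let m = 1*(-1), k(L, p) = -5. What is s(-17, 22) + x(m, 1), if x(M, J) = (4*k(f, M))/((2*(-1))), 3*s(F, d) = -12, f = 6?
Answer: 6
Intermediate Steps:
m = -1
s(F, d) = -4 (s(F, d) = (1/3)*(-12) = -4)
x(M, J) = 10 (x(M, J) = (4*(-5))/((2*(-1))) = -20/(-2) = -20*(-1/2) = 10)
s(-17, 22) + x(m, 1) = -4 + 10 = 6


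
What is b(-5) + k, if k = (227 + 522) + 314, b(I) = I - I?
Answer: 1063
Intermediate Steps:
b(I) = 0
k = 1063 (k = 749 + 314 = 1063)
b(-5) + k = 0 + 1063 = 1063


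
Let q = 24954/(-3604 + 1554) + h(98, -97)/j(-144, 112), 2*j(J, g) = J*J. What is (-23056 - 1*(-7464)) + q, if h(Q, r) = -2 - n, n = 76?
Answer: -27638123981/1771200 ≈ -15604.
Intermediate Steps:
j(J, g) = J²/2 (j(J, g) = (J*J)/2 = J²/2)
h(Q, r) = -78 (h(Q, r) = -2 - 1*76 = -2 - 76 = -78)
q = -21573581/1771200 (q = 24954/(-3604 + 1554) - 78/((½)*(-144)²) = 24954/(-2050) - 78/((½)*20736) = 24954*(-1/2050) - 78/10368 = -12477/1025 - 78*1/10368 = -12477/1025 - 13/1728 = -21573581/1771200 ≈ -12.180)
(-23056 - 1*(-7464)) + q = (-23056 - 1*(-7464)) - 21573581/1771200 = (-23056 + 7464) - 21573581/1771200 = -15592 - 21573581/1771200 = -27638123981/1771200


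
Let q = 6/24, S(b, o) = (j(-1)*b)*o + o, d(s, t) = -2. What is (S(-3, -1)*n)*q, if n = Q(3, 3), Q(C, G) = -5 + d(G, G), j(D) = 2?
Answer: -35/4 ≈ -8.7500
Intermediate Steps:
Q(C, G) = -7 (Q(C, G) = -5 - 2 = -7)
n = -7
S(b, o) = o + 2*b*o (S(b, o) = (2*b)*o + o = 2*b*o + o = o + 2*b*o)
q = 1/4 (q = 6*(1/24) = 1/4 ≈ 0.25000)
(S(-3, -1)*n)*q = (-(1 + 2*(-3))*(-7))*(1/4) = (-(1 - 6)*(-7))*(1/4) = (-1*(-5)*(-7))*(1/4) = (5*(-7))*(1/4) = -35*1/4 = -35/4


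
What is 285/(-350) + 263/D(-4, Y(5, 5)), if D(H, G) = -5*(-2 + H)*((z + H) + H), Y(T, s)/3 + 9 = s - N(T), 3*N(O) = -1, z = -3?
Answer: -1861/1155 ≈ -1.6113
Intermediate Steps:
N(O) = -1/3 (N(O) = (1/3)*(-1) = -1/3)
Y(T, s) = -26 + 3*s (Y(T, s) = -27 + 3*(s - 1*(-1/3)) = -27 + 3*(s + 1/3) = -27 + 3*(1/3 + s) = -27 + (1 + 3*s) = -26 + 3*s)
D(H, G) = -5*(-3 + 2*H)*(-2 + H) (D(H, G) = -5*(-2 + H)*((-3 + H) + H) = -5*(-2 + H)*(-3 + 2*H) = -5*(-3 + 2*H)*(-2 + H))
285/(-350) + 263/D(-4, Y(5, 5)) = 285/(-350) + 263/(-30 - 10*(-4)**2 + 35*(-4)) = 285*(-1/350) + 263/(-30 - 10*16 - 140) = -57/70 + 263/(-30 - 160 - 140) = -57/70 + 263/(-330) = -57/70 + 263*(-1/330) = -57/70 - 263/330 = -1861/1155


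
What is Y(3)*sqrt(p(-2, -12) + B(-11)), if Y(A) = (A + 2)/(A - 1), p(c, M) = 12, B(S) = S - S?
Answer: 5*sqrt(3) ≈ 8.6602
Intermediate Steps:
B(S) = 0
Y(A) = (2 + A)/(-1 + A)
Y(3)*sqrt(p(-2, -12) + B(-11)) = ((2 + 3)/(-1 + 3))*sqrt(12 + 0) = (5/2)*sqrt(12) = ((1/2)*5)*(2*sqrt(3)) = 5*(2*sqrt(3))/2 = 5*sqrt(3)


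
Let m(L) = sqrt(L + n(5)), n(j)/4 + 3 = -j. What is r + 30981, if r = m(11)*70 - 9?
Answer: 30972 + 70*I*sqrt(21) ≈ 30972.0 + 320.78*I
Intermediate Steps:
n(j) = -12 - 4*j (n(j) = -12 + 4*(-j) = -12 - 4*j)
m(L) = sqrt(-32 + L) (m(L) = sqrt(L + (-12 - 4*5)) = sqrt(L + (-12 - 20)) = sqrt(L - 32) = sqrt(-32 + L))
r = -9 + 70*I*sqrt(21) (r = sqrt(-32 + 11)*70 - 9 = sqrt(-21)*70 - 9 = (I*sqrt(21))*70 - 9 = 70*I*sqrt(21) - 9 = -9 + 70*I*sqrt(21) ≈ -9.0 + 320.78*I)
r + 30981 = (-9 + 70*I*sqrt(21)) + 30981 = 30972 + 70*I*sqrt(21)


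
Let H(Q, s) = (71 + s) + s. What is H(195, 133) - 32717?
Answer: -32380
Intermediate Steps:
H(Q, s) = 71 + 2*s
H(195, 133) - 32717 = (71 + 2*133) - 32717 = (71 + 266) - 32717 = 337 - 32717 = -32380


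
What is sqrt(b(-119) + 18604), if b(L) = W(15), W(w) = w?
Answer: sqrt(18619) ≈ 136.45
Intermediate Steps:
b(L) = 15
sqrt(b(-119) + 18604) = sqrt(15 + 18604) = sqrt(18619)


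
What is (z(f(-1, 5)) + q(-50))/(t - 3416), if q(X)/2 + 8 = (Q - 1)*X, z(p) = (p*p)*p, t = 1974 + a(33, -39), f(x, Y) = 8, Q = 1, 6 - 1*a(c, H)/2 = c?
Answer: -62/187 ≈ -0.33155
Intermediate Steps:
a(c, H) = 12 - 2*c
t = 1920 (t = 1974 + (12 - 2*33) = 1974 + (12 - 66) = 1974 - 54 = 1920)
z(p) = p³ (z(p) = p²*p = p³)
q(X) = -16 (q(X) = -16 + 2*((1 - 1)*X) = -16 + 2*(0*X) = -16 + 2*0 = -16 + 0 = -16)
(z(f(-1, 5)) + q(-50))/(t - 3416) = (8³ - 16)/(1920 - 3416) = (512 - 16)/(-1496) = 496*(-1/1496) = -62/187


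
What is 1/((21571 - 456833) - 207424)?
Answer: -1/642686 ≈ -1.5560e-6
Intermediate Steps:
1/((21571 - 456833) - 207424) = 1/(-435262 - 207424) = 1/(-642686) = -1/642686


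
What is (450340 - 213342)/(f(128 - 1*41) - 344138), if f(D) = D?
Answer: -236998/344051 ≈ -0.68885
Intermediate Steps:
(450340 - 213342)/(f(128 - 1*41) - 344138) = (450340 - 213342)/((128 - 1*41) - 344138) = 236998/((128 - 41) - 344138) = 236998/(87 - 344138) = 236998/(-344051) = 236998*(-1/344051) = -236998/344051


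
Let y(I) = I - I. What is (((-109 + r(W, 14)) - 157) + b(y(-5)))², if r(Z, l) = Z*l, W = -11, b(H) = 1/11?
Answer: 21335161/121 ≈ 1.7632e+5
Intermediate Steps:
y(I) = 0
b(H) = 1/11
(((-109 + r(W, 14)) - 157) + b(y(-5)))² = (((-109 - 11*14) - 157) + 1/11)² = (((-109 - 154) - 157) + 1/11)² = ((-263 - 157) + 1/11)² = (-420 + 1/11)² = (-4619/11)² = 21335161/121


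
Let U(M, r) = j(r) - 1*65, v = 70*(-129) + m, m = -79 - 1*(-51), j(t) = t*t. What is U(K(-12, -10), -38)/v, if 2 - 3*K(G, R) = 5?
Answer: -197/1294 ≈ -0.15224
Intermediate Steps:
j(t) = t**2
K(G, R) = -1 (K(G, R) = 2/3 - 1/3*5 = 2/3 - 5/3 = -1)
m = -28 (m = -79 + 51 = -28)
v = -9058 (v = 70*(-129) - 28 = -9030 - 28 = -9058)
U(M, r) = -65 + r**2 (U(M, r) = r**2 - 1*65 = r**2 - 65 = -65 + r**2)
U(K(-12, -10), -38)/v = (-65 + (-38)**2)/(-9058) = (-65 + 1444)*(-1/9058) = 1379*(-1/9058) = -197/1294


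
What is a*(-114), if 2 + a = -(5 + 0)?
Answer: 798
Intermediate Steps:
a = -7 (a = -2 - (5 + 0) = -2 - 1*5 = -2 - 5 = -7)
a*(-114) = -7*(-114) = 798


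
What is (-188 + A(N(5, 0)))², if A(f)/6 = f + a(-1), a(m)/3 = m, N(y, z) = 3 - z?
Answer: 35344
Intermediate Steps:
a(m) = 3*m
A(f) = -18 + 6*f (A(f) = 6*(f + 3*(-1)) = 6*(f - 3) = 6*(-3 + f) = -18 + 6*f)
(-188 + A(N(5, 0)))² = (-188 + (-18 + 6*(3 - 1*0)))² = (-188 + (-18 + 6*(3 + 0)))² = (-188 + (-18 + 6*3))² = (-188 + (-18 + 18))² = (-188 + 0)² = (-188)² = 35344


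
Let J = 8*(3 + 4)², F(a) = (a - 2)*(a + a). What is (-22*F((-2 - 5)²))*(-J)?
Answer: 39722144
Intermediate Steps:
F(a) = 2*a*(-2 + a) (F(a) = (-2 + a)*(2*a) = 2*a*(-2 + a))
J = 392 (J = 8*7² = 8*49 = 392)
(-22*F((-2 - 5)²))*(-J) = (-44*(-2 - 5)²*(-2 + (-2 - 5)²))*(-1*392) = -44*(-7)²*(-2 + (-7)²)*(-392) = -44*49*(-2 + 49)*(-392) = -44*49*47*(-392) = -22*4606*(-392) = -101332*(-392) = 39722144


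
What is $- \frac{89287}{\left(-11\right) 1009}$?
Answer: $\frac{8117}{1009} \approx 8.0446$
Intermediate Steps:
$- \frac{89287}{\left(-11\right) 1009} = - \frac{89287}{-11099} = \left(-89287\right) \left(- \frac{1}{11099}\right) = \frac{8117}{1009}$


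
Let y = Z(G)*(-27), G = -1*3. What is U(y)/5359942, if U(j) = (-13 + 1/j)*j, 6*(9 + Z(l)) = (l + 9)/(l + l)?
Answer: -919/1531412 ≈ -0.00060010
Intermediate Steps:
G = -3
Z(l) = -9 + (9 + l)/(12*l) (Z(l) = -9 + ((l + 9)/(l + l))/6 = -9 + ((9 + l)/((2*l)))/6 = -9 + ((9 + l)*(1/(2*l)))/6 = -9 + ((9 + l)/(2*l))/6 = -9 + (9 + l)/(12*l))
y = 495/2 (y = ((1/12)*(9 - 107*(-3))/(-3))*(-27) = ((1/12)*(-⅓)*(9 + 321))*(-27) = ((1/12)*(-⅓)*330)*(-27) = -55/6*(-27) = 495/2 ≈ 247.50)
U(j) = j*(-13 + 1/j)
U(y)/5359942 = (1 - 13*495/2)/5359942 = (1 - 6435/2)*(1/5359942) = -6433/2*1/5359942 = -919/1531412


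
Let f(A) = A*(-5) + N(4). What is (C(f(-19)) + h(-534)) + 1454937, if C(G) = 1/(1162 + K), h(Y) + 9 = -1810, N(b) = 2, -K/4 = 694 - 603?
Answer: 1159588165/798 ≈ 1.4531e+6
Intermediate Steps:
K = -364 (K = -4*(694 - 603) = -4*91 = -364)
f(A) = 2 - 5*A (f(A) = A*(-5) + 2 = -5*A + 2 = 2 - 5*A)
h(Y) = -1819 (h(Y) = -9 - 1810 = -1819)
C(G) = 1/798 (C(G) = 1/(1162 - 364) = 1/798)
(C(f(-19)) + h(-534)) + 1454937 = (1/798 - 1819) + 1454937 = -1451561/798 + 1454937 = 1159588165/798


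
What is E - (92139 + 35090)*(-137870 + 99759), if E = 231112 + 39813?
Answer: 4849095344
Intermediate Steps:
E = 270925
E - (92139 + 35090)*(-137870 + 99759) = 270925 - (92139 + 35090)*(-137870 + 99759) = 270925 - 127229*(-38111) = 270925 - 1*(-4848824419) = 270925 + 4848824419 = 4849095344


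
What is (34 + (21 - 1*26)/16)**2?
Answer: 290521/256 ≈ 1134.8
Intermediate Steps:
(34 + (21 - 1*26)/16)**2 = (34 + (21 - 26)*(1/16))**2 = (34 - 5*1/16)**2 = (34 - 5/16)**2 = (539/16)**2 = 290521/256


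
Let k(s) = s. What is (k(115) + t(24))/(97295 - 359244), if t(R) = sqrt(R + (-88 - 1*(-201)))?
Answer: -115/261949 - sqrt(137)/261949 ≈ -0.00048370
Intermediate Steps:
t(R) = sqrt(113 + R) (t(R) = sqrt(R + (-88 + 201)) = sqrt(R + 113) = sqrt(113 + R))
(k(115) + t(24))/(97295 - 359244) = (115 + sqrt(113 + 24))/(97295 - 359244) = (115 + sqrt(137))/(-261949) = (115 + sqrt(137))*(-1/261949) = -115/261949 - sqrt(137)/261949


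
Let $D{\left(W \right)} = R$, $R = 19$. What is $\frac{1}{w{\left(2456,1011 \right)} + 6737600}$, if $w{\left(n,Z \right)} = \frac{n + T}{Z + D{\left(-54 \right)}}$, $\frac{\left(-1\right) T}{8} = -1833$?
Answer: $\frac{103}{693974512} \approx 1.4842 \cdot 10^{-7}$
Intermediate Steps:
$T = 14664$ ($T = \left(-8\right) \left(-1833\right) = 14664$)
$D{\left(W \right)} = 19$
$w{\left(n,Z \right)} = \frac{14664 + n}{19 + Z}$ ($w{\left(n,Z \right)} = \frac{n + 14664}{Z + 19} = \frac{14664 + n}{19 + Z}$)
$\frac{1}{w{\left(2456,1011 \right)} + 6737600} = \frac{1}{\frac{14664 + 2456}{19 + 1011} + 6737600} = \frac{1}{\frac{1}{1030} \cdot 17120 + 6737600} = \frac{1}{\frac{1712}{103} + 6737600} = \frac{1}{\frac{693974512}{103}} = \frac{103}{693974512}$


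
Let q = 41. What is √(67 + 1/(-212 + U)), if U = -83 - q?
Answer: √472731/84 ≈ 8.1852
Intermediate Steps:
U = -124 (U = -83 - 1*41 = -83 - 41 = -124)
√(67 + 1/(-212 + U)) = √(67 + 1/(-212 - 124)) = √(67 + 1/(-336)) = √(67 - 1/336) = √(22511/336) = √472731/84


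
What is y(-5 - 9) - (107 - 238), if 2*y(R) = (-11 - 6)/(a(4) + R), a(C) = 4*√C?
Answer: 1589/12 ≈ 132.42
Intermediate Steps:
y(R) = -17/(2*(8 + R)) (y(R) = ((-11 - 6)/(4*√4 + R))/2 = (-17/(4*2 + R))/2 = (-17/(8 + R))/2 = -17/(2*(8 + R)))
y(-5 - 9) - (107 - 238) = -17/(16 + 2*(-5 - 9)) - (107 - 238) = -17/(16 + 2*(-14)) - 1*(-131) = -17/(16 - 28) + 131 = -17/(-12) + 131 = -17*(-1/12) + 131 = 17/12 + 131 = 1589/12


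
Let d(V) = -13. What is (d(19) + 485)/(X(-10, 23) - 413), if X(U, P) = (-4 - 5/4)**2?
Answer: -7552/6167 ≈ -1.2246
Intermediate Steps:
X(U, P) = 441/16 (X(U, P) = (-4 - 5*1/4)**2 = (-4 - 5/4)**2 = (-21/4)**2 = 441/16)
(d(19) + 485)/(X(-10, 23) - 413) = (-13 + 485)/(441/16 - 413) = 472/(-6167/16) = 472*(-16/6167) = -7552/6167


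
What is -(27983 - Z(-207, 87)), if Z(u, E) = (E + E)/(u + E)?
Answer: -559689/20 ≈ -27984.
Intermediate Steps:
Z(u, E) = 2*E/(E + u) (Z(u, E) = (2*E)/(E + u) = 2*E/(E + u))
-(27983 - Z(-207, 87)) = -(27983 - 2*87/(87 - 207)) = -(27983 - 2*87/(-120)) = -(27983 - 2*87*(-1)/120) = -(27983 - 1*(-29/20)) = -(27983 + 29/20) = -1*559689/20 = -559689/20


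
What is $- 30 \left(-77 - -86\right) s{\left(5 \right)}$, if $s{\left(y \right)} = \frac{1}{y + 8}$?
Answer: $- \frac{270}{13} \approx -20.769$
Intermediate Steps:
$s{\left(y \right)} = \frac{1}{8 + y}$
$- 30 \left(-77 - -86\right) s{\left(5 \right)} = \frac{\left(-30\right) \left(-77 - -86\right)}{8 + 5} = \frac{\left(-30\right) \left(-77 + 86\right)}{13} = \left(-30\right) 9 \cdot \frac{1}{13} = \left(-270\right) \frac{1}{13} = - \frac{270}{13}$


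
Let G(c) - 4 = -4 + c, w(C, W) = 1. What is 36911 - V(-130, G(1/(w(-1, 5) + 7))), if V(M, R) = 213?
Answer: 36698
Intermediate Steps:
G(c) = c (G(c) = 4 + (-4 + c) = c)
36911 - V(-130, G(1/(w(-1, 5) + 7))) = 36911 - 1*213 = 36911 - 213 = 36698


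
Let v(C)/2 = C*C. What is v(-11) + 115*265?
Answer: 30717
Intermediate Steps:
v(C) = 2*C² (v(C) = 2*(C*C) = 2*C²)
v(-11) + 115*265 = 2*(-11)² + 115*265 = 2*121 + 30475 = 242 + 30475 = 30717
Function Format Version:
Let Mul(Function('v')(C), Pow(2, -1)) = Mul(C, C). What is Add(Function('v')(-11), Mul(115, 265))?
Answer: 30717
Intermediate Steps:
Function('v')(C) = Mul(2, Pow(C, 2)) (Function('v')(C) = Mul(2, Mul(C, C)) = Mul(2, Pow(C, 2)))
Add(Function('v')(-11), Mul(115, 265)) = Add(Mul(2, Pow(-11, 2)), Mul(115, 265)) = Add(Mul(2, 121), 30475) = Add(242, 30475) = 30717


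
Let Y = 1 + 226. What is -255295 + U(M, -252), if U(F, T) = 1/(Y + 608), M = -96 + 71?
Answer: -213171324/835 ≈ -2.5530e+5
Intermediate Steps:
M = -25
Y = 227
U(F, T) = 1/835 (U(F, T) = 1/(227 + 608) = 1/835)
-255295 + U(M, -252) = -255295 + 1/835 = -213171324/835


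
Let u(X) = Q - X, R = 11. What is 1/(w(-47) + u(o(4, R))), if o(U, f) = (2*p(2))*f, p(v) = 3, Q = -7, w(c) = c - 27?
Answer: -1/147 ≈ -0.0068027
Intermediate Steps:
w(c) = -27 + c
o(U, f) = 6*f (o(U, f) = (2*3)*f = 6*f)
u(X) = -7 - X
1/(w(-47) + u(o(4, R))) = 1/((-27 - 47) + (-7 - 6*11)) = 1/(-74 + (-7 - 1*66)) = 1/(-74 + (-7 - 66)) = 1/(-74 - 73) = 1/(-147) = -1/147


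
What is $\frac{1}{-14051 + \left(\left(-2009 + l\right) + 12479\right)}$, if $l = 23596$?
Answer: $\frac{1}{20015} \approx 4.9963 \cdot 10^{-5}$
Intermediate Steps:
$\frac{1}{-14051 + \left(\left(-2009 + l\right) + 12479\right)} = \frac{1}{-14051 + \left(\left(-2009 + 23596\right) + 12479\right)} = \frac{1}{-14051 + \left(21587 + 12479\right)} = \frac{1}{-14051 + 34066} = \frac{1}{20015}$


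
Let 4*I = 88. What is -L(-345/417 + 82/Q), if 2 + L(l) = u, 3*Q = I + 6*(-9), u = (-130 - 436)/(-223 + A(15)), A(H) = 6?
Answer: -132/217 ≈ -0.60829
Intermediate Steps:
I = 22 (I = (¼)*88 = 22)
u = 566/217 (u = (-130 - 436)/(-223 + 6) = -566/(-217) = -566*(-1/217) = 566/217 ≈ 2.6083)
Q = -32/3 (Q = (22 + 6*(-9))/3 = (22 - 54)/3 = (⅓)*(-32) = -32/3 ≈ -10.667)
L(l) = 132/217 (L(l) = -2 + 566/217 = 132/217)
-L(-345/417 + 82/Q) = -1*132/217 = -132/217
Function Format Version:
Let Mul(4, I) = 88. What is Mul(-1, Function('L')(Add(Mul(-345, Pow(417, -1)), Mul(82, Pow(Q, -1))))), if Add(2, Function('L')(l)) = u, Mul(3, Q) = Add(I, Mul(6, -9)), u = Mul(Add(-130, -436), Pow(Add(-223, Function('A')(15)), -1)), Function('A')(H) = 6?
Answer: Rational(-132, 217) ≈ -0.60829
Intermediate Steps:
I = 22 (I = Mul(Rational(1, 4), 88) = 22)
u = Rational(566, 217) (u = Mul(Add(-130, -436), Pow(Add(-223, 6), -1)) = Mul(-566, Pow(-217, -1)) = Mul(-566, Rational(-1, 217)) = Rational(566, 217) ≈ 2.6083)
Q = Rational(-32, 3) (Q = Mul(Rational(1, 3), Add(22, Mul(6, -9))) = Mul(Rational(1, 3), Add(22, -54)) = Mul(Rational(1, 3), -32) = Rational(-32, 3) ≈ -10.667)
Function('L')(l) = Rational(132, 217) (Function('L')(l) = Add(-2, Rational(566, 217)) = Rational(132, 217))
Mul(-1, Function('L')(Add(Mul(-345, Pow(417, -1)), Mul(82, Pow(Q, -1))))) = Mul(-1, Rational(132, 217)) = Rational(-132, 217)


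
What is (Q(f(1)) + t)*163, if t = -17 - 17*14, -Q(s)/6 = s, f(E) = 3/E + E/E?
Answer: -45477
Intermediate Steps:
f(E) = 1 + 3/E (f(E) = 3/E + 1 = 1 + 3/E)
Q(s) = -6*s
t = -255 (t = -17 - 238 = -255)
(Q(f(1)) + t)*163 = (-6*(3 + 1)/1 - 255)*163 = (-6*4 - 255)*163 = (-24 - 255)*163 = -279*163 = -45477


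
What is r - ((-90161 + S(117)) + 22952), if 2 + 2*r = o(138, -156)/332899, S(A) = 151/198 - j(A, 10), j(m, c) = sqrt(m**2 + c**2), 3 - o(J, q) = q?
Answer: 2214948997204/32957001 + sqrt(13789) ≈ 67325.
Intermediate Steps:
o(J, q) = 3 - q
j(m, c) = sqrt(c**2 + m**2)
S(A) = 151/198 - sqrt(100 + A**2) (S(A) = 151/198 - sqrt(10**2 + A**2) = 151*(1/198) - sqrt(100 + A**2) = 151/198 - sqrt(100 + A**2))
r = -665639/665798 (r = -1 + ((3 - 1*(-156))/332899)/2 = -1 + ((3 + 156)*(1/332899))/2 = -1 + (159*(1/332899))/2 = -1 + (1/2)*(159/332899) = -1 + 159/665798 = -665639/665798 ≈ -0.99976)
r - ((-90161 + S(117)) + 22952) = -665639/665798 - ((-90161 + (151/198 - sqrt(100 + 117**2))) + 22952) = -665639/665798 - ((-90161 + (151/198 - sqrt(100 + 13689))) + 22952) = -665639/665798 - ((-90161 + (151/198 - sqrt(13789))) + 22952) = -665639/665798 - ((-17851727/198 - sqrt(13789)) + 22952) = -665639/665798 - (-13307231/198 - sqrt(13789)) = -665639/665798 + (13307231/198 + sqrt(13789)) = 2214948997204/32957001 + sqrt(13789)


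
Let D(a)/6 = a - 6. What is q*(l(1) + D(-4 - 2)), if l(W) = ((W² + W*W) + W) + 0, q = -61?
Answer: 4209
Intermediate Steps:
l(W) = W + 2*W² (l(W) = ((W² + W²) + W) + 0 = (2*W² + W) + 0 = (W + 2*W²) + 0 = W + 2*W²)
D(a) = -36 + 6*a (D(a) = 6*(a - 6) = 6*(-6 + a) = -36 + 6*a)
q*(l(1) + D(-4 - 2)) = -61*(1*(1 + 2*1) + (-36 + 6*(-4 - 2))) = -61*(1*(1 + 2) + (-36 + 6*(-6))) = -61*(1*3 + (-36 - 36)) = -61*(3 - 72) = -61*(-69) = 4209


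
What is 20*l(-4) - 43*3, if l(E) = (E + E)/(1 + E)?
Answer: -227/3 ≈ -75.667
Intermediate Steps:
l(E) = 2*E/(1 + E) (l(E) = (2*E)/(1 + E) = 2*E/(1 + E))
20*l(-4) - 43*3 = 20*(2*(-4)/(1 - 4)) - 43*3 = 20*(2*(-4)/(-3)) - 129 = 20*(2*(-4)*(-⅓)) - 129 = 20*(8/3) - 129 = 160/3 - 129 = -227/3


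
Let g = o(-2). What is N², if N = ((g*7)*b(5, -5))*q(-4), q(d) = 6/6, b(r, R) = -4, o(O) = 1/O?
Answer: 196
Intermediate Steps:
o(O) = 1/O
q(d) = 1 (q(d) = 6*(⅙) = 1)
g = -½ (g = 1/(-2) = -½ ≈ -0.50000)
N = 14 (N = (-½*7*(-4))*1 = -7/2*(-4)*1 = 14*1 = 14)
N² = 14² = 196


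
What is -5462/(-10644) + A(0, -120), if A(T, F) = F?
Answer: -635909/5322 ≈ -119.49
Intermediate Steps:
-5462/(-10644) + A(0, -120) = -5462/(-10644) - 120 = -5462*(-1/10644) - 120 = 2731/5322 - 120 = -635909/5322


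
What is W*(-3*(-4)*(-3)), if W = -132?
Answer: 4752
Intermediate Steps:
W*(-3*(-4)*(-3)) = -132*(-3*(-4))*(-3) = -1584*(-3) = -132*(-36) = 4752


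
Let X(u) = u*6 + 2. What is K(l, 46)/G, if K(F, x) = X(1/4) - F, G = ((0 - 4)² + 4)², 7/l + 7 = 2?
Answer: 49/4000 ≈ 0.012250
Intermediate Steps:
l = -7/5 (l = 7/(-7 + 2) = 7/(-5) = 7*(-⅕) = -7/5 ≈ -1.4000)
X(u) = 2 + 6*u (X(u) = 6*u + 2 = 2 + 6*u)
G = 400 (G = ((-4)² + 4)² = (16 + 4)² = 20² = 400)
K(F, x) = 7/2 - F (K(F, x) = (2 + 6*(1/4)) - F = (2 + 6*(1*(¼))) - F = (2 + 6*(¼)) - F = (2 + 3/2) - F = 7/2 - F)
K(l, 46)/G = (7/2 - 1*(-7/5))/400 = (7/2 + 7/5)*(1/400) = (49/10)*(1/400) = 49/4000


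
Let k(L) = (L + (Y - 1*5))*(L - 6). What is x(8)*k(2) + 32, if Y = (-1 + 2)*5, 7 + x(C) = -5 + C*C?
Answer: -384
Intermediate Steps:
x(C) = -12 + C² (x(C) = -7 + (-5 + C*C) = -7 + (-5 + C²) = -12 + C²)
Y = 5 (Y = 1*5 = 5)
k(L) = L*(-6 + L) (k(L) = (L + (5 - 1*5))*(L - 6) = (L + (5 - 5))*(-6 + L) = (L + 0)*(-6 + L) = L*(-6 + L))
x(8)*k(2) + 32 = (-12 + 8²)*(2*(-6 + 2)) + 32 = (-12 + 64)*(2*(-4)) + 32 = 52*(-8) + 32 = -416 + 32 = -384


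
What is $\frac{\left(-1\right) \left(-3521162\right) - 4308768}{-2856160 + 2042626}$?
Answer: $\frac{393803}{406767} \approx 0.96813$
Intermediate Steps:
$\frac{\left(-1\right) \left(-3521162\right) - 4308768}{-2856160 + 2042626} = \frac{3521162 - 4308768}{-813534} = \left(-787606\right) \left(- \frac{1}{813534}\right) = \frac{393803}{406767}$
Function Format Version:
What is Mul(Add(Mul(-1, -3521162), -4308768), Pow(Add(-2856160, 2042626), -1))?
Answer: Rational(393803, 406767) ≈ 0.96813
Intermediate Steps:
Mul(Add(Mul(-1, -3521162), -4308768), Pow(Add(-2856160, 2042626), -1)) = Mul(Add(3521162, -4308768), Pow(-813534, -1)) = Mul(-787606, Rational(-1, 813534)) = Rational(393803, 406767)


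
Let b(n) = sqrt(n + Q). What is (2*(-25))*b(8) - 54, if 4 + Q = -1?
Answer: -54 - 50*sqrt(3) ≈ -140.60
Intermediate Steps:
Q = -5 (Q = -4 - 1 = -5)
b(n) = sqrt(-5 + n) (b(n) = sqrt(n - 5) = sqrt(-5 + n))
(2*(-25))*b(8) - 54 = (2*(-25))*sqrt(-5 + 8) - 54 = -50*sqrt(3) - 54 = -54 - 50*sqrt(3)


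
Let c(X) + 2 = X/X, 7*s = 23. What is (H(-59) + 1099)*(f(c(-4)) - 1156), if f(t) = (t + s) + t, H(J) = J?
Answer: -8406320/7 ≈ -1.2009e+6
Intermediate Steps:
s = 23/7 (s = (1/7)*23 = 23/7 ≈ 3.2857)
c(X) = -1 (c(X) = -2 + X/X = -2 + 1 = -1)
f(t) = 23/7 + 2*t (f(t) = (t + 23/7) + t = (23/7 + t) + t = 23/7 + 2*t)
(H(-59) + 1099)*(f(c(-4)) - 1156) = (-59 + 1099)*((23/7 + 2*(-1)) - 1156) = 1040*((23/7 - 2) - 1156) = 1040*(9/7 - 1156) = 1040*(-8083/7) = -8406320/7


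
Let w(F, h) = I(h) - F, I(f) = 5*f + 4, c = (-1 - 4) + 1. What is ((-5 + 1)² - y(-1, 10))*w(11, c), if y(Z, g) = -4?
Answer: -540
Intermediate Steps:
c = -4 (c = -5 + 1 = -4)
I(f) = 4 + 5*f
w(F, h) = 4 - F + 5*h (w(F, h) = (4 + 5*h) - F = 4 - F + 5*h)
((-5 + 1)² - y(-1, 10))*w(11, c) = ((-5 + 1)² - 1*(-4))*(4 - 1*11 + 5*(-4)) = ((-4)² + 4)*(4 - 11 - 20) = (16 + 4)*(-27) = 20*(-27) = -540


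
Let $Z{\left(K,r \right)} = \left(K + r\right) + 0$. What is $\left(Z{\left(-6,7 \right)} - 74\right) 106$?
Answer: $-7738$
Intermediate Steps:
$Z{\left(K,r \right)} = K + r$
$\left(Z{\left(-6,7 \right)} - 74\right) 106 = \left(\left(-6 + 7\right) - 74\right) 106 = \left(1 - 74\right) 106 = \left(-73\right) 106 = -7738$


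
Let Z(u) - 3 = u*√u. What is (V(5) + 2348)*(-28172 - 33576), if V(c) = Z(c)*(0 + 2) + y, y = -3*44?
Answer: -137204056 - 617480*√5 ≈ -1.3858e+8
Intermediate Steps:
y = -132
Z(u) = 3 + u^(3/2) (Z(u) = 3 + u*√u = 3 + u^(3/2))
V(c) = -126 + 2*c^(3/2) (V(c) = (3 + c^(3/2))*(0 + 2) - 132 = (3 + c^(3/2))*2 - 132 = (6 + 2*c^(3/2)) - 132 = -126 + 2*c^(3/2))
(V(5) + 2348)*(-28172 - 33576) = ((-126 + 2*5^(3/2)) + 2348)*(-28172 - 33576) = ((-126 + 2*(5*√5)) + 2348)*(-61748) = ((-126 + 10*√5) + 2348)*(-61748) = (2222 + 10*√5)*(-61748) = -137204056 - 617480*√5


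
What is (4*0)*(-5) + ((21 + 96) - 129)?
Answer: -12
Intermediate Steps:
(4*0)*(-5) + ((21 + 96) - 129) = 0*(-5) + (117 - 129) = 0 - 12 = -12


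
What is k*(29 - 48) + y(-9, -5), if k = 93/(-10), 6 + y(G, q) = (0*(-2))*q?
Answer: 1707/10 ≈ 170.70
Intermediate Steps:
y(G, q) = -6 (y(G, q) = -6 + (0*(-2))*q = -6 + 0*q = -6 + 0 = -6)
k = -93/10 (k = 93*(-1/10) = -93/10 ≈ -9.3000)
k*(29 - 48) + y(-9, -5) = -93*(29 - 48)/10 - 6 = -93/10*(-19) - 6 = 1767/10 - 6 = 1707/10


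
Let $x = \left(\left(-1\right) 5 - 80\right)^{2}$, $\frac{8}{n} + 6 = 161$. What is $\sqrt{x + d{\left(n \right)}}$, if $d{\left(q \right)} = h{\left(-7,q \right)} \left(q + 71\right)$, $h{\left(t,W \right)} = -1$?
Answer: $\frac{\sqrt{171873610}}{155} \approx 84.581$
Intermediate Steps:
$n = \frac{8}{155}$ ($n = \frac{8}{-6 + 161} = \frac{8}{155} \approx 0.051613$)
$d{\left(q \right)} = -71 - q$ ($d{\left(q \right)} = - (q + 71) = - (71 + q) = -71 - q$)
$x = 7225$ ($x = \left(-5 - 80\right)^{2} = \left(-85\right)^{2} = 7225$)
$\sqrt{x + d{\left(n \right)}} = \sqrt{7225 - \frac{11013}{155}} = \sqrt{\frac{1108862}{155}} = \frac{\sqrt{171873610}}{155}$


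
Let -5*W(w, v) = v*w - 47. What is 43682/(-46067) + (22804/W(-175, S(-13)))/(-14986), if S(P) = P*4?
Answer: -2960504143308/3124914820643 ≈ -0.94739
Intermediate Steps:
S(P) = 4*P
W(w, v) = 47/5 - v*w/5 (W(w, v) = -(v*w - 47)/5 = -(-47 + v*w)/5 = 47/5 - v*w/5)
43682/(-46067) + (22804/W(-175, S(-13)))/(-14986) = 43682/(-46067) + (22804/(47/5 - ⅕*4*(-13)*(-175)))/(-14986) = 43682*(-1/46067) + (22804/(47/5 - ⅕*(-52)*(-175)))*(-1/14986) = -43682/46067 + (22804/(47/5 - 1820))*(-1/14986) = -43682/46067 + (22804/(-9053/5))*(-1/14986) = -43682/46067 + (22804*(-5/9053))*(-1/14986) = -43682/46067 - 114020/9053*(-1/14986) = -43682/46067 + 57010/67834129 = -2960504143308/3124914820643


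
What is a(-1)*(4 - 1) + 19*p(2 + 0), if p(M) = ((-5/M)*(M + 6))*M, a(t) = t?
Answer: -763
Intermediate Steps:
p(M) = -30 - 5*M (p(M) = ((-5/M)*(6 + M))*M = (-5*(6 + M)/M)*M = -30 - 5*M)
a(-1)*(4 - 1) + 19*p(2 + 0) = -(4 - 1) + 19*(-30 - 5*(2 + 0)) = -1*3 + 19*(-30 - 5*2) = -3 + 19*(-30 - 10) = -3 + 19*(-40) = -3 - 760 = -763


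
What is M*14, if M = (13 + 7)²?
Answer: 5600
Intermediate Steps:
M = 400 (M = 20² = 400)
M*14 = 400*14 = 5600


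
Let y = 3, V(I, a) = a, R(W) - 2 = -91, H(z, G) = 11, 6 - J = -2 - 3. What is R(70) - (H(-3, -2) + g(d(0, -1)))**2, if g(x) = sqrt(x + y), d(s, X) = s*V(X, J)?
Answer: -213 - 22*sqrt(3) ≈ -251.11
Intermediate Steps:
J = 11 (J = 6 - (-2 - 3) = 6 - 1*(-5) = 6 + 5 = 11)
R(W) = -89 (R(W) = 2 - 91 = -89)
d(s, X) = 11*s (d(s, X) = s*11 = 11*s)
g(x) = sqrt(3 + x) (g(x) = sqrt(x + 3) = sqrt(3 + x))
R(70) - (H(-3, -2) + g(d(0, -1)))**2 = -89 - (11 + sqrt(3 + 11*0))**2 = -89 - (11 + sqrt(3 + 0))**2 = -89 - (11 + sqrt(3))**2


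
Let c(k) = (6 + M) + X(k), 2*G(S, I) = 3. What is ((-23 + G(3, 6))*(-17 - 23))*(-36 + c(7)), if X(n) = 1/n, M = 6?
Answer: -143620/7 ≈ -20517.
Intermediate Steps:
G(S, I) = 3/2 (G(S, I) = (½)*3 = 3/2)
c(k) = 12 + 1/k (c(k) = (6 + 6) + 1/k = 12 + 1/k)
((-23 + G(3, 6))*(-17 - 23))*(-36 + c(7)) = ((-23 + 3/2)*(-17 - 23))*(-36 + (12 + 1/7)) = (-43/2*(-40))*(-36 + (12 + ⅐)) = 860*(-36 + 85/7) = 860*(-167/7) = -143620/7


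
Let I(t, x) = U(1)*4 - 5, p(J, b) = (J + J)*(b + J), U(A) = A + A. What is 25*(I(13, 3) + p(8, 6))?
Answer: 5675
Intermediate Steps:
U(A) = 2*A
p(J, b) = 2*J*(J + b) (p(J, b) = (2*J)*(J + b) = 2*J*(J + b))
I(t, x) = 3 (I(t, x) = (2*1)*4 - 5 = 2*4 - 5 = 8 - 5 = 3)
25*(I(13, 3) + p(8, 6)) = 25*(3 + 2*8*(8 + 6)) = 25*(3 + 2*8*14) = 25*(3 + 224) = 25*227 = 5675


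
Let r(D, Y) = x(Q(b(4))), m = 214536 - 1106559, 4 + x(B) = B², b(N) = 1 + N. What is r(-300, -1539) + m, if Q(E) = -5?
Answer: -892002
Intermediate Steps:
x(B) = -4 + B²
m = -892023
r(D, Y) = 21 (r(D, Y) = -4 + (-5)² = -4 + 25 = 21)
r(-300, -1539) + m = 21 - 892023 = -892002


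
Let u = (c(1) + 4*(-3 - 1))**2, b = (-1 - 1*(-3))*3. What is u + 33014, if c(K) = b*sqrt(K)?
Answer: 33114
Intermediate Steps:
b = 6 (b = (-1 + 3)*3 = 2*3 = 6)
c(K) = 6*sqrt(K)
u = 100 (u = (6*sqrt(1) + 4*(-3 - 1))**2 = (6*1 + 4*(-4))**2 = (6 - 16)**2 = (-10)**2 = 100)
u + 33014 = 100 + 33014 = 33114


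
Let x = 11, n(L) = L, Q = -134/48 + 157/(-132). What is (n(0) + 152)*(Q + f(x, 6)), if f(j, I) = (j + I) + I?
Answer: 95399/33 ≈ 2890.9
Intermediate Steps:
Q = -1051/264 (Q = -134*1/48 + 157*(-1/132) = -67/24 - 157/132 = -1051/264 ≈ -3.9811)
f(j, I) = j + 2*I (f(j, I) = (I + j) + I = j + 2*I)
(n(0) + 152)*(Q + f(x, 6)) = (0 + 152)*(-1051/264 + (11 + 2*6)) = 152*(-1051/264 + (11 + 12)) = 152*(-1051/264 + 23) = 152*(5021/264) = 95399/33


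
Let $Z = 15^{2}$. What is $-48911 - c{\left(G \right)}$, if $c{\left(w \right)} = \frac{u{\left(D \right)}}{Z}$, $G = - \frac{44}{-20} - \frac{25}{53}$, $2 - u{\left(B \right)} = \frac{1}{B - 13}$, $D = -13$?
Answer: $- \frac{286129403}{5850} \approx -48911.0$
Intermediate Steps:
$u{\left(B \right)} = 2 - \frac{1}{-13 + B}$ ($u{\left(B \right)} = 2 - \frac{1}{B - 13} = 2 - \frac{1}{-13 + B}$)
$Z = 225$
$G = \frac{458}{265}$ ($G = \left(-44\right) \left(- \frac{1}{20}\right) - \frac{25}{53} = \frac{11}{5} - \frac{25}{53} = \frac{458}{265} \approx 1.7283$)
$c{\left(w \right)} = \frac{53}{5850}$ ($c{\left(w \right)} = \frac{\frac{1}{-13 - 13} \left(-27 + 2 \left(-13\right)\right)}{225} = \frac{-27 - 26}{-26} \cdot \frac{1}{225} = \left(- \frac{1}{26}\right) \left(-53\right) \frac{1}{225} = \frac{53}{26} \cdot \frac{1}{225} = \frac{53}{5850}$)
$-48911 - c{\left(G \right)} = -48911 - \frac{53}{5850} = - \frac{286129403}{5850}$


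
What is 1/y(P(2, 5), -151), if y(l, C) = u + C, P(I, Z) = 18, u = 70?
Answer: -1/81 ≈ -0.012346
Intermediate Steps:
y(l, C) = 70 + C
1/y(P(2, 5), -151) = 1/(70 - 151) = 1/(-81) = -1/81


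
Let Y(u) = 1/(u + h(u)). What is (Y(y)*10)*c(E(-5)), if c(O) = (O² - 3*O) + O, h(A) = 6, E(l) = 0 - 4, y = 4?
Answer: 24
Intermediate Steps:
E(l) = -4
Y(u) = 1/(6 + u) (Y(u) = 1/(u + 6) = 1/(6 + u))
c(O) = O² - 2*O
(Y(y)*10)*c(E(-5)) = (10/(6 + 4))*(-4*(-2 - 4)) = (10/10)*(-4*(-6)) = ((⅒)*10)*24 = 1*24 = 24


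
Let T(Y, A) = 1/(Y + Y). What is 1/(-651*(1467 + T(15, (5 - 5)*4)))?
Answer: -10/9550387 ≈ -1.0471e-6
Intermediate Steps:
T(Y, A) = 1/(2*Y)
1/(-651*(1467 + T(15, (5 - 5)*4))) = 1/(-651*(1467 + (½)/15)) = 1/(-651*(1467 + (½)*(1/15))) = 1/(-651*(1467 + 1/30)) = 1/(-651*44011/30) = 1/(-9550387/10) = -10/9550387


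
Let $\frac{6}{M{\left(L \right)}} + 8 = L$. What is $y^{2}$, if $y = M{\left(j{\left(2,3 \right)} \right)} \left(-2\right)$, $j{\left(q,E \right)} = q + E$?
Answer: $16$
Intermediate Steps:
$j{\left(q,E \right)} = E + q$
$M{\left(L \right)} = \frac{6}{-8 + L}$
$y = 4$ ($y = \frac{6}{-8 + \left(3 + 2\right)} \left(-2\right) = \frac{6}{-8 + 5} \left(-2\right) = \frac{6}{-3} \left(-2\right) = 6 \left(- \frac{1}{3}\right) \left(-2\right) = \left(-2\right) \left(-2\right) = 4$)
$y^{2} = 4^{2} = 16$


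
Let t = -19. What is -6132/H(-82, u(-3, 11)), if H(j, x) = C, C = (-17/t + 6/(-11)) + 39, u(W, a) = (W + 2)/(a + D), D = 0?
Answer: -320397/2056 ≈ -155.84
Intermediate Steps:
u(W, a) = (2 + W)/a (u(W, a) = (W + 2)/(a + 0) = (2 + W)/a)
C = 8224/209 (C = (-17/(-19) + 6/(-11)) + 39 = (-17*(-1/19) + 6*(-1/11)) + 39 = (17/19 - 6/11) + 39 = 73/209 + 39 = 8224/209 ≈ 39.349)
H(j, x) = 8224/209
-6132/H(-82, u(-3, 11)) = -6132/8224/209 = -6132*209/8224 = -320397/2056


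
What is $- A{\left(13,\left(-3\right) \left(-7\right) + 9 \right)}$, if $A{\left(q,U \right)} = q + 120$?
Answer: $-133$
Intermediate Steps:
$A{\left(q,U \right)} = 120 + q$
$- A{\left(13,\left(-3\right) \left(-7\right) + 9 \right)} = - (120 + 13) = \left(-1\right) 133 = -133$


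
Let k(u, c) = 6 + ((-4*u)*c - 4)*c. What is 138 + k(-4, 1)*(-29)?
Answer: -384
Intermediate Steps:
k(u, c) = 6 + c*(-4 - 4*c*u) (k(u, c) = 6 + (-4*c*u - 4)*c = 6 + (-4 - 4*c*u)*c = 6 + c*(-4 - 4*c*u))
138 + k(-4, 1)*(-29) = 138 + (6 - 4*1 - 4*(-4)*1**2)*(-29) = 138 + (6 - 4 - 4*(-4)*1)*(-29) = 138 + (6 - 4 + 16)*(-29) = 138 + 18*(-29) = 138 - 522 = -384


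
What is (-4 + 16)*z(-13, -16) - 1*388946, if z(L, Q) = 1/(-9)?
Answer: -1166842/3 ≈ -3.8895e+5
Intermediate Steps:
z(L, Q) = -1/9
(-4 + 16)*z(-13, -16) - 1*388946 = (-4 + 16)*(-1/9) - 1*388946 = 12*(-1/9) - 388946 = -4/3 - 388946 = -1166842/3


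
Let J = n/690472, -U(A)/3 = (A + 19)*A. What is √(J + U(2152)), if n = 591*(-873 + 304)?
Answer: 3*I*√185614971512605302/345236 ≈ 3743.8*I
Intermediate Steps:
n = -336279 (n = 591*(-569) = -336279)
U(A) = -3*A*(19 + A) (U(A) = -3*(A + 19)*A = -3*(19 + A)*A = -3*A*(19 + A))
J = -336279/690472 ≈ -0.48703
√(J + U(2152)) = √(-336279/690472 - 3*2152*(19 + 2152)) = √(-336279/690472 - 3*2152*2171) = √(-336279/690472 - 14015976) = √(-9677639316951/690472) = 3*I*√185614971512605302/345236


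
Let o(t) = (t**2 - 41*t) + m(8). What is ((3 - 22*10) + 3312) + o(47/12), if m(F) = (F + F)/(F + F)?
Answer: 424909/144 ≈ 2950.8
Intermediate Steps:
m(F) = 1 (m(F) = (2*F)/((2*F)) = (2*F)*(1/(2*F)) = 1)
o(t) = 1 + t**2 - 41*t (o(t) = (t**2 - 41*t) + 1 = 1 + t**2 - 41*t)
((3 - 22*10) + 3312) + o(47/12) = ((3 - 22*10) + 3312) + (1 + (47/12)**2 - 1927/12) = ((3 - 220) + 3312) + (1 + (47*(1/12))**2 - 1927/12) = (-217 + 3312) + (1 + (47/12)**2 - 41*47/12) = 3095 + (1 + 2209/144 - 1927/12) = 3095 - 20771/144 = 424909/144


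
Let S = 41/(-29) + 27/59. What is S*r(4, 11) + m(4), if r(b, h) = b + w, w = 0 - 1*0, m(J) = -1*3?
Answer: -11677/1711 ≈ -6.8247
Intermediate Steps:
m(J) = -3
w = 0 (w = 0 + 0 = 0)
S = -1636/1711 (S = 41*(-1/29) + 27*(1/59) = -41/29 + 27/59 = -1636/1711 ≈ -0.95617)
r(b, h) = b (r(b, h) = b + 0 = b)
S*r(4, 11) + m(4) = -1636/1711*4 - 3 = -6544/1711 - 3 = -11677/1711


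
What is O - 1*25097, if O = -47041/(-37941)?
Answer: -952158236/37941 ≈ -25096.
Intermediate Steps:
O = 47041/37941 (O = -47041*(-1/37941) = 47041/37941 ≈ 1.2398)
O - 1*25097 = 47041/37941 - 1*25097 = 47041/37941 - 25097 = -952158236/37941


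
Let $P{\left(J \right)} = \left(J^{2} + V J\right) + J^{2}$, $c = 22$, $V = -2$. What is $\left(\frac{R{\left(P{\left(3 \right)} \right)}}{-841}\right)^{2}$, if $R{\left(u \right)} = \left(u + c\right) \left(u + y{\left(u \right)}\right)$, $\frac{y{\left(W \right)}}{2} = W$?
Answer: $\frac{1498176}{707281} \approx 2.1182$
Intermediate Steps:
$y{\left(W \right)} = 2 W$
$P{\left(J \right)} = - 2 J + 2 J^{2}$ ($P{\left(J \right)} = \left(J^{2} - 2 J\right) + J^{2} = - 2 J + 2 J^{2}$)
$R{\left(u \right)} = 3 u \left(22 + u\right)$ ($R{\left(u \right)} = \left(u + 22\right) \left(u + 2 u\right) = \left(22 + u\right) 3 u = 3 u \left(22 + u\right)$)
$\left(\frac{R{\left(P{\left(3 \right)} \right)}}{-841}\right)^{2} = \left(\frac{3 \cdot 2 \cdot 3 \left(-1 + 3\right) \left(22 + 2 \cdot 3 \left(-1 + 3\right)\right)}{-841}\right)^{2} = \left(3 \cdot 2 \cdot 3 \cdot 2 \left(22 + 2 \cdot 3 \cdot 2\right) \left(- \frac{1}{841}\right)\right)^{2} = \left(3 \cdot 12 \left(22 + 12\right) \left(- \frac{1}{841}\right)\right)^{2} = \left(3 \cdot 12 \cdot 34 \left(- \frac{1}{841}\right)\right)^{2} = \left(1224 \left(- \frac{1}{841}\right)\right)^{2} = \left(- \frac{1224}{841}\right)^{2} = \frac{1498176}{707281}$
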